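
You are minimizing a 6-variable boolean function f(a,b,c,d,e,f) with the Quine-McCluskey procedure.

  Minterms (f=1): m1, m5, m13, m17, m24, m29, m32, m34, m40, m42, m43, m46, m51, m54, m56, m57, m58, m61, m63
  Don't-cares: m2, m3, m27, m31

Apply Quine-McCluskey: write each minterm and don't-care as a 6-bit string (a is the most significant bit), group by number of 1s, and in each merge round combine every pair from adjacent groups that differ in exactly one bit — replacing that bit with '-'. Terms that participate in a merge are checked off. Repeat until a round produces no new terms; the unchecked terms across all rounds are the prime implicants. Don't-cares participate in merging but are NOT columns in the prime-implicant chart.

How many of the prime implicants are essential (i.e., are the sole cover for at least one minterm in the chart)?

Round 0: 000001✓ 000010✓ 000011✓ 000101✓ 001101✓ 010001✓ 011000✓ 011011✓ 011101✓ 011111✓ 100000✓ 100010✓ 101000✓ 101010✓ 101011✓ 101110✓ 110011 110110 111000✓ 111001✓ 111010✓ 111101✓ 111111✓
Round 1: -00010 -11000 -11101✓ -11111✓ 0-0001 0-1101 00-101 000-01 0000-1 00001- 011-11 0111-1✓ 1-1000✓ 1-1010✓ 10-000✓ 10-010✓ 1000-0✓ 101-10 1010-0✓ 10101- 111-01 1110-0✓ 11100- 1111-1✓
Round 2: -111-1 1-10-0 10-0-0
PIs = {-00010, -11000, -111-1, 0-0001, 0-1101, 00-101, 000-01, 0000-1, 00001-, 011-11, 1-10-0, 10-0-0, 101-10, 10101-, 110011, 110110, 111-01, 11100-}
Coverage chart:
  m1: 0-0001,000-01,0000-1
  m5: 00-101,000-01
  m13: 0-1101,00-101
  m17: 0-0001 ←essential
  m24: -11000 ←essential
  m29: -111-1,0-1101
  m32: 10-0-0 ←essential
  m34: -00010,10-0-0
  m40: 1-10-0,10-0-0
  m42: 1-10-0,10-0-0,101-10,10101-
  m43: 10101- ←essential
  m46: 101-10 ←essential
  m51: 110011 ←essential
  m54: 110110 ←essential
  m56: -11000,1-10-0,11100-
  m57: 111-01,11100-
  m58: 1-10-0 ←essential
  m61: -111-1,111-01
  m63: -111-1 ←essential
Essential: -11000, -111-1, 0-0001, 1-10-0, 10-0-0, 101-10, 10101-, 110011, 110110

9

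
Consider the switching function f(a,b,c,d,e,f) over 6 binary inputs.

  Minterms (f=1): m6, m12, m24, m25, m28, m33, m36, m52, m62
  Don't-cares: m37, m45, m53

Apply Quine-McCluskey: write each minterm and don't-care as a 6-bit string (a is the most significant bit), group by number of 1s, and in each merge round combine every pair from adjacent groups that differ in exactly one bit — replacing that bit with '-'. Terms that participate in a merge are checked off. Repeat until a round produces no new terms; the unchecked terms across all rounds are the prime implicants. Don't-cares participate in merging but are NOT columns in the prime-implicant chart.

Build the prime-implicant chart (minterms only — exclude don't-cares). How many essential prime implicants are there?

Round 0: 000110 001100✓ 011000✓ 011001✓ 011100✓ 100001✓ 100100✓ 100101✓ 101101✓ 110100✓ 110101✓ 111110
Round 1: 0-1100 011-00 01100- 1-0100✓ 1-0101✓ 10-101 100-01 10010-✓ 11010-✓
Round 2: 1-010-
PIs = {0-1100, 000110, 011-00, 01100-, 1-010-, 10-101, 100-01, 111110}
Coverage chart:
  m6: 000110 ←essential
  m12: 0-1100 ←essential
  m24: 011-00,01100-
  m25: 01100- ←essential
  m28: 0-1100,011-00
  m33: 100-01 ←essential
  m36: 1-010- ←essential
  m52: 1-010- ←essential
  m62: 111110 ←essential
Essential: 0-1100, 000110, 01100-, 1-010-, 100-01, 111110

6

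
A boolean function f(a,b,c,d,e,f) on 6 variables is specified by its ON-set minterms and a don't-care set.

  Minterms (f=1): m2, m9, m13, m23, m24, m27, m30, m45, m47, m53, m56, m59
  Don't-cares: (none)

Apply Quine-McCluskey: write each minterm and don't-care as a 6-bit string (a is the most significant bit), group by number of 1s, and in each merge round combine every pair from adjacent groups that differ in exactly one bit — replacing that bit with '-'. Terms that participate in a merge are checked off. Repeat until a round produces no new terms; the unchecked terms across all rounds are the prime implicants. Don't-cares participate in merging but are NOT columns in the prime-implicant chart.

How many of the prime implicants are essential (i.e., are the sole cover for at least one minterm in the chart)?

8

size-2^0 implicants → 000010  001001(✓)  001101(✓)  010111  011000(✓)  011011(✓)  011110  101101(✓)  101111(✓)  110101  111000(✓)  111011(✓)
size-2^1 implicants → -01101  -11000  -11011  001-01  1011-1
Unchecked terms (primes): -01101, -11000, -11011, 000010, 001-01, 010111, 011110, 1011-1, 110101
Minterm coverage:
  m2 ⊆ 000010 [E]
  m9 ⊆ 001-01 [E]
  m13 ⊆ -01101,001-01
  m23 ⊆ 010111 [E]
  m24 ⊆ -11000 [E]
  m27 ⊆ -11011 [E]
  m30 ⊆ 011110 [E]
  m45 ⊆ -01101,1011-1
  m47 ⊆ 1011-1 [E]
  m53 ⊆ 110101 [E]
  m56 ⊆ -11000 [E]
  m59 ⊆ -11011 [E]
E = {-11000, -11011, 000010, 001-01, 010111, 011110, 1011-1, 110101}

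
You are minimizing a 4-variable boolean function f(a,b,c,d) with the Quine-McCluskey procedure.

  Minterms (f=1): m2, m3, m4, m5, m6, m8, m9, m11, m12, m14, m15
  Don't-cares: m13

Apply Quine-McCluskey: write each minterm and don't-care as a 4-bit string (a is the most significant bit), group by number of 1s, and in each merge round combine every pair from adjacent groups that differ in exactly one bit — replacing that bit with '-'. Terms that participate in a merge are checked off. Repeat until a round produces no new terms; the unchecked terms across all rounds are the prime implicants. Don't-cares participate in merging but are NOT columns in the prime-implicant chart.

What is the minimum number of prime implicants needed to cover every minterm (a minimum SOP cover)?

Round 0: 0010✓ 0011✓ 0100✓ 0101✓ 0110✓ 1000✓ 1001✓ 1011✓ 1100✓ 1101✓ 1110✓ 1111✓
Round 1: -011 -100✓ -101✓ -110✓ 0-10 001- 01-0✓ 010-✓ 1-00✓ 1-01✓ 1-11✓ 10-1✓ 100-✓ 11-0✓ 11-1✓ 110-✓ 111-✓
Round 2: -1-0 -10- 1--1 1-0- 11--
PIs = {-011, -1-0, -10-, 0-10, 001-, 1--1, 1-0-, 11--}
Coverage chart:
  m2: 0-10,001-
  m3: -011,001-
  m4: -1-0,-10-
  m5: -10- ←essential
  m6: -1-0,0-10
  m8: 1-0- ←essential
  m9: 1--1,1-0-
  m11: -011,1--1
  m12: -1-0,-10-,1-0-,11--
  m14: -1-0,11--
  m15: 1--1,11--
Essential: -10-, 1-0-
Petrick residual → -011, 0-10, 11--
Min cover (5 terms): b'cd + bc' + a'cd' + ac' + ab

5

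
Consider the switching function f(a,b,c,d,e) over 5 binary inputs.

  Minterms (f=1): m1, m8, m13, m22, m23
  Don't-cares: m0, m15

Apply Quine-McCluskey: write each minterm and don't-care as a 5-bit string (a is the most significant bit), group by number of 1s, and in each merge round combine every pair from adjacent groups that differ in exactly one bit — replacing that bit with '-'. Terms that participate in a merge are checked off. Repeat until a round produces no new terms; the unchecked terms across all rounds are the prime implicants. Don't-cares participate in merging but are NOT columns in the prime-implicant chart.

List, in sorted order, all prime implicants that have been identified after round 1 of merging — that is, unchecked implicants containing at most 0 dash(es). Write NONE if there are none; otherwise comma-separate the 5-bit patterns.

NONE

Round 0: 00000✓ 00001✓ 01000✓ 01101✓ 01111✓ 10110✓ 10111✓
Round 1: 0-000 0000- 011-1 1011-
PIs = {0-000, 0000-, 011-1, 1011-}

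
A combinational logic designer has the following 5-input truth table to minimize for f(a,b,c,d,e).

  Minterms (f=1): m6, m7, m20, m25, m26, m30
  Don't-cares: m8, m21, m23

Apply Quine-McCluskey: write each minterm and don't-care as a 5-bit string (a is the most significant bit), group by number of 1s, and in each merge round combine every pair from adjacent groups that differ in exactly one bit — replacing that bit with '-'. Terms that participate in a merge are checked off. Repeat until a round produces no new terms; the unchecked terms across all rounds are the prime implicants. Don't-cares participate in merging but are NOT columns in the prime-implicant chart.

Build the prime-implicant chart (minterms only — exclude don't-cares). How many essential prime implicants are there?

4

Round 0: 00110✓ 00111✓ 01000 10100✓ 10101✓ 10111✓ 11001 11010✓ 11110✓
Round 1: -0111 0011- 101-1 1010- 11-10
PIs = {-0111, 0011-, 01000, 101-1, 1010-, 11-10, 11001}
Coverage chart:
  m6: 0011- ←essential
  m7: -0111,0011-
  m20: 1010- ←essential
  m25: 11001 ←essential
  m26: 11-10 ←essential
  m30: 11-10 ←essential
Essential: 0011-, 1010-, 11-10, 11001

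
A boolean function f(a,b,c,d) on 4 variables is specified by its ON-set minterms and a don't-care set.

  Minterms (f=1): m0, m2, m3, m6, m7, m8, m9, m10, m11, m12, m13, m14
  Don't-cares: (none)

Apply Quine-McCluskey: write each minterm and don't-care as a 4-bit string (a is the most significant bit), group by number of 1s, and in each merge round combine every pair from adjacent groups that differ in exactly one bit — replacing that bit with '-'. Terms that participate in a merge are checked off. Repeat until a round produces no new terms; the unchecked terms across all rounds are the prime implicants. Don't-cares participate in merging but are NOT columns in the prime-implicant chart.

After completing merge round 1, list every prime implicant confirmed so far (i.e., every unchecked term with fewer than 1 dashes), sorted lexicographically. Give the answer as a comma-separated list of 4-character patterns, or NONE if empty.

size-2^0 implicants → 0000(✓)  0010(✓)  0011(✓)  0110(✓)  0111(✓)  1000(✓)  1001(✓)  1010(✓)  1011(✓)  1100(✓)  1101(✓)  1110(✓)
size-2^1 implicants → -000(✓)  -010(✓)  -011(✓)  -110(✓)  0-10(✓)  0-11(✓)  00-0(✓)  001-(✓)  011-(✓)  1-00(✓)  1-01(✓)  1-10(✓)  10-0(✓)  10-1(✓)  100-(✓)  101-(✓)  11-0(✓)  110-(✓)
size-2^2 implicants → --10  -0-0  -01-  0-1-  1--0  1-0-  10--
Unchecked terms (primes): --10, -0-0, -01-, 0-1-, 1--0, 1-0-, 10--

NONE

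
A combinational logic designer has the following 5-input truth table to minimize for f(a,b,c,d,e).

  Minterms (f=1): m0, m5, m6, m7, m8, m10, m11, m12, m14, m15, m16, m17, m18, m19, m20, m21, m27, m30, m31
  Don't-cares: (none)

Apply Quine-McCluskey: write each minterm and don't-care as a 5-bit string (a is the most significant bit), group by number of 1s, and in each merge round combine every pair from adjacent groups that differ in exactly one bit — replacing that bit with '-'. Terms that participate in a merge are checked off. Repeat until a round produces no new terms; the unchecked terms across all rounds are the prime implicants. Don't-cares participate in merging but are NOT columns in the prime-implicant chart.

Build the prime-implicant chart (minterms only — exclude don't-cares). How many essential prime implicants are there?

size-2^0 implicants → 00000(✓)  00101(✓)  00110(✓)  00111(✓)  01000(✓)  01010(✓)  01011(✓)  01100(✓)  01110(✓)  01111(✓)  10000(✓)  10001(✓)  10010(✓)  10011(✓)  10100(✓)  10101(✓)  11011(✓)  11110(✓)  11111(✓)
size-2^1 implicants → -0000  -0101  -1011(✓)  -1110(✓)  -1111(✓)  0-000  0-110(✓)  0-111(✓)  001-1  0011-(✓)  01-00(✓)  01-10(✓)  01-11(✓)  010-0(✓)  0101-(✓)  011-0(✓)  0111-(✓)  1-011  10-00(✓)  10-01(✓)  100-0(✓)  100-1(✓)  1000-(✓)  1001-(✓)  1010-(✓)  11-11(✓)  1111-(✓)
size-2^2 implicants → -1-11  -111-  0-11-  01--0  01-1-  10-0-  100--
Unchecked terms (primes): -0000, -0101, -1-11, -111-, 0-000, 0-11-, 001-1, 01--0, 01-1-, 1-011, 10-0-, 100--
Minterm coverage:
  m0 ⊆ -0000,0-000
  m5 ⊆ -0101,001-1
  m6 ⊆ 0-11- [E]
  m7 ⊆ 0-11-,001-1
  m8 ⊆ 0-000,01--0
  m10 ⊆ 01--0,01-1-
  m11 ⊆ -1-11,01-1-
  m12 ⊆ 01--0 [E]
  m14 ⊆ -111-,0-11-,01--0,01-1-
  m15 ⊆ -1-11,-111-,0-11-,01-1-
  m16 ⊆ -0000,10-0-,100--
  m17 ⊆ 10-0-,100--
  m18 ⊆ 100-- [E]
  m19 ⊆ 1-011,100--
  m20 ⊆ 10-0- [E]
  m21 ⊆ -0101,10-0-
  m27 ⊆ -1-11,1-011
  m30 ⊆ -111- [E]
  m31 ⊆ -1-11,-111-
E = {-111-, 0-11-, 01--0, 10-0-, 100--}

5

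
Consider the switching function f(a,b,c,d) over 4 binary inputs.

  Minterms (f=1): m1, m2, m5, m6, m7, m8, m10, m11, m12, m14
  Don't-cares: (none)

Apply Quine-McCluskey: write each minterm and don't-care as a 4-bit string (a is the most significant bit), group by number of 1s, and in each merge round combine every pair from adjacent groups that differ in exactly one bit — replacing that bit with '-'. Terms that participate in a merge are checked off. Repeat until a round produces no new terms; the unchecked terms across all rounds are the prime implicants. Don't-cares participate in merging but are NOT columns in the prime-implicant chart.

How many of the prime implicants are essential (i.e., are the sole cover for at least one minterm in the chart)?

4

[col 0] 0001*, 0010*, 0101*, 0110*, 0111*, 1000*, 1010*, 1011*, 1100*, 1110*
[col 1] -010*, -110*, 0-01, 0-10*, 01-1, 011-, 1-00*, 1-10*, 10-0*, 101-, 11-0*
[col 2] --10, 1--0
Prime implicants: --10, 0-01, 01-1, 011-, 1--0, 101-
PI chart (minterm → PIs covering it):
  1 | 0-01  (sole → essential)
  2 | --10  (sole → essential)
  5 | 0-01,01-1
  6 | --10,011-
  7 | 01-1,011-
  8 | 1--0  (sole → essential)
  10 | --10,1--0,101-
  11 | 101-  (sole → essential)
  12 | 1--0  (sole → essential)
  14 | --10,1--0
Essential prime implicants: --10, 0-01, 1--0, 101-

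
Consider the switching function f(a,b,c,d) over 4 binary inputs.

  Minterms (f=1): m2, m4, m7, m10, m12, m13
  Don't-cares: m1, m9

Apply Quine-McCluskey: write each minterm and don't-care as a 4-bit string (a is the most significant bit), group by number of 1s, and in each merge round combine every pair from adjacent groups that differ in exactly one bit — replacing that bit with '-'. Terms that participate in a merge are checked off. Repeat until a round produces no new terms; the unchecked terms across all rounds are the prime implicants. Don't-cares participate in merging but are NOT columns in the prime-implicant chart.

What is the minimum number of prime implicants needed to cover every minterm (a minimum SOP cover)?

Round 0: 0001✓ 0010✓ 0100✓ 0111 1001✓ 1010✓ 1100✓ 1101✓
Round 1: -001 -010 -100 1-01 110-
PIs = {-001, -010, -100, 0111, 1-01, 110-}
Coverage chart:
  m2: -010 ←essential
  m4: -100 ←essential
  m7: 0111 ←essential
  m10: -010 ←essential
  m12: -100,110-
  m13: 1-01,110-
Essential: -010, -100, 0111
Petrick residual → 1-01
Min cover (4 terms): b'cd' + bc'd' + a'bcd + ac'd

4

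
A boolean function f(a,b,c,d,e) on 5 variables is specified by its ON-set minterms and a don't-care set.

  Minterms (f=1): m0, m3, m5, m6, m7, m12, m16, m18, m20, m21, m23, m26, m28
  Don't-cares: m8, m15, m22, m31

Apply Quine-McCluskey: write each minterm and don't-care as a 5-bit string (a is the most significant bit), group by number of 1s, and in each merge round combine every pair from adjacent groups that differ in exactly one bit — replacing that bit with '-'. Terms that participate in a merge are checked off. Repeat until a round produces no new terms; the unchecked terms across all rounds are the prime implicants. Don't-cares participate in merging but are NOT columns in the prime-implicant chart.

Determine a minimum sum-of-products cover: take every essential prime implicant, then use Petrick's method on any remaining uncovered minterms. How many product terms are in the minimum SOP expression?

[col 0] 00000*, 00011*, 00101*, 00110*, 00111*, 01000*, 01100*, 01111*, 10000*, 10010*, 10100*, 10101*, 10110*, 10111*, 11010*, 11100*, 11111*
[col 1] -0000, -0101*, -0110*, -0111*, -1100, -1111*, 0-000, 0-111*, 00-11, 001-1*, 0011-*, 01-00, 1-010, 1-100, 1-111*, 10-00*, 10-10*, 100-0*, 101-0*, 101-1*, 1010-*, 1011-*
[col 2] --111, -01-1, -011-, 10--0, 101--
Prime implicants: --111, -0000, -01-1, -011-, -1100, 0-000, 00-11, 01-00, 1-010, 1-100, 10--0, 101--
PI chart (minterm → PIs covering it):
  0 | -0000,0-000
  3 | 00-11  (sole → essential)
  5 | -01-1  (sole → essential)
  6 | -011-  (sole → essential)
  7 | --111,-01-1,-011-,00-11
  12 | -1100,01-00
  16 | -0000,10--0
  18 | 1-010,10--0
  20 | 1-100,10--0,101--
  21 | -01-1,101--
  23 | --111,-01-1,-011-,101--
  26 | 1-010  (sole → essential)
  28 | -1100,1-100
Essential prime implicants: -01-1, -011-, 00-11, 1-010
Petrick residual → -0000, -1100, 1-100
Minimum SOP uses 7 PIs: b'c'd'e' + b'ce + b'cd + bcd'e' + a'b'de + ac'de' + acd'e'

7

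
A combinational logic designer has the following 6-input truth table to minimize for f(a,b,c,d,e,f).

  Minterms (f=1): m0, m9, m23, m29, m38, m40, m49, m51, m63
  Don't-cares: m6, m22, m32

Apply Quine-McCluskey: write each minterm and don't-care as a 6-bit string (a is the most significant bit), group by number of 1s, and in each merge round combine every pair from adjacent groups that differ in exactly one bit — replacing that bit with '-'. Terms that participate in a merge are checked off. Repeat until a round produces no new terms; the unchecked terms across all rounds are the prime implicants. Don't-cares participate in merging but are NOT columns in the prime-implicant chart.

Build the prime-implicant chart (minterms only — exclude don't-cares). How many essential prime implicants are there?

8

size-2^0 implicants → 000000(✓)  000110(✓)  001001  010110(✓)  010111(✓)  011101  100000(✓)  100110(✓)  101000(✓)  110001(✓)  110011(✓)  111111
size-2^1 implicants → -00000  -00110  0-0110  01011-  10-000  1100-1
Unchecked terms (primes): -00000, -00110, 0-0110, 001001, 01011-, 011101, 10-000, 1100-1, 111111
Minterm coverage:
  m0 ⊆ -00000 [E]
  m9 ⊆ 001001 [E]
  m23 ⊆ 01011- [E]
  m29 ⊆ 011101 [E]
  m38 ⊆ -00110 [E]
  m40 ⊆ 10-000 [E]
  m49 ⊆ 1100-1 [E]
  m51 ⊆ 1100-1 [E]
  m63 ⊆ 111111 [E]
E = {-00000, -00110, 001001, 01011-, 011101, 10-000, 1100-1, 111111}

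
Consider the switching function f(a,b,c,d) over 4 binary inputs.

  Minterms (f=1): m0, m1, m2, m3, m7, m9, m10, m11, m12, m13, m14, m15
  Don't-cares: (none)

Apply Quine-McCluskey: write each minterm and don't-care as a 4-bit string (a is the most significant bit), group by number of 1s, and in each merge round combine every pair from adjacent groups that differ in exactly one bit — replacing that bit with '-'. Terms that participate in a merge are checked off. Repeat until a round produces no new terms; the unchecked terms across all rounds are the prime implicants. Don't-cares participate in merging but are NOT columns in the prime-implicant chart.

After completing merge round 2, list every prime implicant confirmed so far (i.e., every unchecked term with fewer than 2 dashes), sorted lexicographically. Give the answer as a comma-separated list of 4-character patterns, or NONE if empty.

NONE

Round 0: 0000✓ 0001✓ 0010✓ 0011✓ 0111✓ 1001✓ 1010✓ 1011✓ 1100✓ 1101✓ 1110✓ 1111✓
Round 1: -001✓ -010✓ -011✓ -111✓ 0-11✓ 00-0✓ 00-1✓ 000-✓ 001-✓ 1-01✓ 1-10✓ 1-11✓ 10-1✓ 101-✓ 11-0✓ 11-1✓ 110-✓ 111-✓
Round 2: --11 -0-1 -01- 00-- 1--1 1-1- 11--
PIs = {--11, -0-1, -01-, 00--, 1--1, 1-1-, 11--}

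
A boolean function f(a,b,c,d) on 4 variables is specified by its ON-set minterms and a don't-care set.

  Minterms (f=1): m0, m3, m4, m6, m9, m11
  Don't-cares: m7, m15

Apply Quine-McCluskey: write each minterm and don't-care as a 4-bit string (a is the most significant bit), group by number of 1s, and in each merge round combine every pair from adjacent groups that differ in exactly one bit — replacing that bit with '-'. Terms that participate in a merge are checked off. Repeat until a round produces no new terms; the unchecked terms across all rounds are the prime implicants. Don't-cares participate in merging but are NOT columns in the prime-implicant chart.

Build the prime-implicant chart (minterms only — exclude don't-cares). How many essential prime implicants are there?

size-2^0 implicants → 0000(✓)  0011(✓)  0100(✓)  0110(✓)  0111(✓)  1001(✓)  1011(✓)  1111(✓)
size-2^1 implicants → -011(✓)  -111(✓)  0-00  0-11(✓)  01-0  011-  1-11(✓)  10-1
size-2^2 implicants → --11
Unchecked terms (primes): --11, 0-00, 01-0, 011-, 10-1
Minterm coverage:
  m0 ⊆ 0-00 [E]
  m3 ⊆ --11 [E]
  m4 ⊆ 0-00,01-0
  m6 ⊆ 01-0,011-
  m9 ⊆ 10-1 [E]
  m11 ⊆ --11,10-1
E = {--11, 0-00, 10-1}

3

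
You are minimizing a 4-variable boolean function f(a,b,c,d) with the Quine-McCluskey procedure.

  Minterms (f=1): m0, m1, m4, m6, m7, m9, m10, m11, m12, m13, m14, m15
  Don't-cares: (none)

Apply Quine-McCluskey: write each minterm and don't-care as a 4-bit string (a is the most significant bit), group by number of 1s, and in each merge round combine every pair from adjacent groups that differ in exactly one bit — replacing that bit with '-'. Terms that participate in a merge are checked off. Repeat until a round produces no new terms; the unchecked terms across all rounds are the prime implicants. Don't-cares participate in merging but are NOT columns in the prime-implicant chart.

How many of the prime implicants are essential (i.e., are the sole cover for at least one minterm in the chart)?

[col 0] 0000*, 0001*, 0100*, 0110*, 0111*, 1001*, 1010*, 1011*, 1100*, 1101*, 1110*, 1111*
[col 1] -001, -100*, -110*, -111*, 0-00, 000-, 01-0*, 011-*, 1-01*, 1-10*, 1-11*, 10-1*, 101-*, 11-0*, 11-1*, 110-*, 111-*
[col 2] -1-0, -11-, 1--1, 1-1-, 11--
Prime implicants: -001, -1-0, -11-, 0-00, 000-, 1--1, 1-1-, 11--
PI chart (minterm → PIs covering it):
  0 | 0-00,000-
  1 | -001,000-
  4 | -1-0,0-00
  6 | -1-0,-11-
  7 | -11-  (sole → essential)
  9 | -001,1--1
  10 | 1-1-  (sole → essential)
  11 | 1--1,1-1-
  12 | -1-0,11--
  13 | 1--1,11--
  14 | -1-0,-11-,1-1-,11--
  15 | -11-,1--1,1-1-,11--
Essential prime implicants: -11-, 1-1-

2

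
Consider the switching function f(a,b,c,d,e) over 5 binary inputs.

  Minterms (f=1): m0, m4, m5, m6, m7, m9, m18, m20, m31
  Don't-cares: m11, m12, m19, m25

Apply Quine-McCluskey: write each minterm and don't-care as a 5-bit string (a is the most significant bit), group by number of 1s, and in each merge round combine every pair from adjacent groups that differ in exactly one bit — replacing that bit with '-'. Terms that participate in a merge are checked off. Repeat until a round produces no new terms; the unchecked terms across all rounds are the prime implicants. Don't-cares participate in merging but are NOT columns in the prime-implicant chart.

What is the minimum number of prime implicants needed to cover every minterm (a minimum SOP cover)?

6

Round 0: 00000✓ 00100✓ 00101✓ 00110✓ 00111✓ 01001✓ 01011✓ 01100✓ 10010✓ 10011✓ 10100✓ 11001✓ 11111
Round 1: -0100 -1001 0-100 00-00 001-0✓ 001-1✓ 0010-✓ 0011-✓ 010-1 1001-
Round 2: 001--
PIs = {-0100, -1001, 0-100, 00-00, 001--, 010-1, 1001-, 11111}
Coverage chart:
  m0: 00-00 ←essential
  m4: -0100,0-100,00-00,001--
  m5: 001-- ←essential
  m6: 001-- ←essential
  m7: 001-- ←essential
  m9: -1001,010-1
  m18: 1001- ←essential
  m20: -0100 ←essential
  m31: 11111 ←essential
Essential: -0100, 00-00, 001--, 1001-, 11111
Petrick residual → -1001
Min cover (6 terms): b'cd'e' + bc'd'e + a'b'd'e' + a'b'c + ab'c'd + abcde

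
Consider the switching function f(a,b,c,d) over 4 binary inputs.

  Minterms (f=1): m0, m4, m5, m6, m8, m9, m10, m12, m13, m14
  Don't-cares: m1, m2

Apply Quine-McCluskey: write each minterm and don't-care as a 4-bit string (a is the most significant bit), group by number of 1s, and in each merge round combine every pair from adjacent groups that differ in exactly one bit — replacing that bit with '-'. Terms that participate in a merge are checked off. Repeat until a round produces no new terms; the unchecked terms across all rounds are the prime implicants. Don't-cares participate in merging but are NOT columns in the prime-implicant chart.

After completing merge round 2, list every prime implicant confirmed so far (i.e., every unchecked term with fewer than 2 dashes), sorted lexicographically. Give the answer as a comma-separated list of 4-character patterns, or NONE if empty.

NONE

[col 0] 0000*, 0001*, 0010*, 0100*, 0101*, 0110*, 1000*, 1001*, 1010*, 1100*, 1101*, 1110*
[col 1] -000*, -001*, -010*, -100*, -101*, -110*, 0-00*, 0-01*, 0-10*, 00-0*, 000-*, 01-0*, 010-*, 1-00*, 1-01*, 1-10*, 10-0*, 100-*, 11-0*, 110-*
[col 2] --00*, --01*, --10*, -0-0*, -00-*, -1-0*, -10-*, 0--0*, 0-0-*, 1--0*, 1-0-*
[col 3] ---0, --0-
Prime implicants: ---0, --0-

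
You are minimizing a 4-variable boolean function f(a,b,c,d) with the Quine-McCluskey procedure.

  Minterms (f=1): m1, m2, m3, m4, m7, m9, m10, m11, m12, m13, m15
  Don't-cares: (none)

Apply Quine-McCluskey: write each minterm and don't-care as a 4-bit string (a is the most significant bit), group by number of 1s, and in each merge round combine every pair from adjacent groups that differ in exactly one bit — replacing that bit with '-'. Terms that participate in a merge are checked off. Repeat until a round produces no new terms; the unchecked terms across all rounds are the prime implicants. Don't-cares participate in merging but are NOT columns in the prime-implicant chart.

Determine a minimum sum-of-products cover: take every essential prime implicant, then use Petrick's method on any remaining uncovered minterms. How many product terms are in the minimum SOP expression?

[col 0] 0001*, 0010*, 0011*, 0100*, 0111*, 1001*, 1010*, 1011*, 1100*, 1101*, 1111*
[col 1] -001*, -010*, -011*, -100, -111*, 0-11*, 00-1*, 001-*, 1-01*, 1-11*, 10-1*, 101-*, 11-1*, 110-
[col 2] --11, -0-1, -01-, 1--1
Prime implicants: --11, -0-1, -01-, -100, 1--1, 110-
PI chart (minterm → PIs covering it):
  1 | -0-1  (sole → essential)
  2 | -01-  (sole → essential)
  3 | --11,-0-1,-01-
  4 | -100  (sole → essential)
  7 | --11  (sole → essential)
  9 | -0-1,1--1
  10 | -01-  (sole → essential)
  11 | --11,-0-1,-01-,1--1
  12 | -100,110-
  13 | 1--1,110-
  15 | --11,1--1
Essential prime implicants: --11, -0-1, -01-, -100
Petrick residual → 1--1
Minimum SOP uses 5 PIs: cd + b'd + b'c + bc'd' + ad

5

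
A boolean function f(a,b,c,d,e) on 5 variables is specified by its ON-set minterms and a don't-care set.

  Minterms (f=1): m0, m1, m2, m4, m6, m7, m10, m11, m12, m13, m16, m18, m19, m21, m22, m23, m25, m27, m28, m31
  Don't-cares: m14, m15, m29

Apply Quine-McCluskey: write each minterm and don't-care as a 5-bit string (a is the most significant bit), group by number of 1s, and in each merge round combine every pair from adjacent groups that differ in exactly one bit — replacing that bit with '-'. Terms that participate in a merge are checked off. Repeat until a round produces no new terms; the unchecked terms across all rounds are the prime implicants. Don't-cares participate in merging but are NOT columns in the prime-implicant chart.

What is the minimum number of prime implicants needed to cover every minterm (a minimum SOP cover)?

9

size-2^0 implicants → 00000(✓)  00001(✓)  00010(✓)  00100(✓)  00110(✓)  00111(✓)  01010(✓)  01011(✓)  01100(✓)  01101(✓)  01110(✓)  01111(✓)  10000(✓)  10010(✓)  10011(✓)  10101(✓)  10110(✓)  10111(✓)  11001(✓)  11011(✓)  11100(✓)  11101(✓)  11111(✓)
size-2^1 implicants → -0000(✓)  -0010(✓)  -0110(✓)  -0111(✓)  -1011(✓)  -1100(✓)  -1101(✓)  -1111(✓)  0-010(✓)  0-100(✓)  0-110(✓)  0-111(✓)  00-00(✓)  00-10(✓)  000-0(✓)  0000-  001-0(✓)  0011-(✓)  01-10(✓)  01-11(✓)  0101-(✓)  011-0(✓)  011-1(✓)  0110-(✓)  0111-(✓)  1-011(✓)  1-101(✓)  1-111(✓)  10-10(✓)  10-11(✓)  100-0(✓)  1001-(✓)  101-1(✓)  1011-(✓)  11-01(✓)  11-11(✓)  110-1(✓)  111-1(✓)  1110-(✓)
size-2^2 implicants → --111  -0-10  -00-0  -011-  -1-11  -11-1  -110-  0--10  0-1-0  0-11-  00--0  01-1-  011--  1--11  1-1-1  10-1-  11--1
Unchecked terms (primes): --111, -0-10, -00-0, -011-, -1-11, -11-1, -110-, 0--10, 0-1-0, 0-11-, 00--0, 0000-, 01-1-, 011--, 1--11, 1-1-1, 10-1-, 11--1
Minterm coverage:
  m0 ⊆ -00-0,00--0,0000-
  m1 ⊆ 0000- [E]
  m2 ⊆ -0-10,-00-0,0--10,00--0
  m4 ⊆ 0-1-0,00--0
  m6 ⊆ -0-10,-011-,0--10,0-1-0,0-11-,00--0
  m7 ⊆ --111,-011-,0-11-
  m10 ⊆ 0--10,01-1-
  m11 ⊆ -1-11,01-1-
  m12 ⊆ -110-,0-1-0,011--
  m13 ⊆ -11-1,-110-,011--
  m16 ⊆ -00-0 [E]
  m18 ⊆ -0-10,-00-0,10-1-
  m19 ⊆ 1--11,10-1-
  m21 ⊆ 1-1-1 [E]
  m22 ⊆ -0-10,-011-,10-1-
  m23 ⊆ --111,-011-,1--11,1-1-1,10-1-
  m25 ⊆ 11--1 [E]
  m27 ⊆ -1-11,1--11,11--1
  m28 ⊆ -110- [E]
  m31 ⊆ --111,-1-11,-11-1,1--11,1-1-1,11--1
E = {-00-0, -110-, 0000-, 1-1-1, 11--1}
Petrick residual → --111, 0-1-0, 01-1-, 10-1-
Cover = cde + b'c'e' + bcd' + a'ce' + a'b'c'd' + a'bd + ace + ab'd + abe  |cover|=9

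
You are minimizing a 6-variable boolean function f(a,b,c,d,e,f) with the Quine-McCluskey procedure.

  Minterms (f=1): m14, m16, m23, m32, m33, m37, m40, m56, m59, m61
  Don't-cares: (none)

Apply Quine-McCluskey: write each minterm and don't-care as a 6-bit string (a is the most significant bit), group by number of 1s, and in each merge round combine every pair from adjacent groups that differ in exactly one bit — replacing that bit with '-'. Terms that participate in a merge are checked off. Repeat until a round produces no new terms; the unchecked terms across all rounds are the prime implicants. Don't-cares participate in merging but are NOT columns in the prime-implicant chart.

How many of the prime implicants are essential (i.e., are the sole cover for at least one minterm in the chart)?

7

size-2^0 implicants → 001110  010000  010111  100000(✓)  100001(✓)  100101(✓)  101000(✓)  111000(✓)  111011  111101
size-2^1 implicants → 1-1000  10-000  100-01  10000-
Unchecked terms (primes): 001110, 010000, 010111, 1-1000, 10-000, 100-01, 10000-, 111011, 111101
Minterm coverage:
  m14 ⊆ 001110 [E]
  m16 ⊆ 010000 [E]
  m23 ⊆ 010111 [E]
  m32 ⊆ 10-000,10000-
  m33 ⊆ 100-01,10000-
  m37 ⊆ 100-01 [E]
  m40 ⊆ 1-1000,10-000
  m56 ⊆ 1-1000 [E]
  m59 ⊆ 111011 [E]
  m61 ⊆ 111101 [E]
E = {001110, 010000, 010111, 1-1000, 100-01, 111011, 111101}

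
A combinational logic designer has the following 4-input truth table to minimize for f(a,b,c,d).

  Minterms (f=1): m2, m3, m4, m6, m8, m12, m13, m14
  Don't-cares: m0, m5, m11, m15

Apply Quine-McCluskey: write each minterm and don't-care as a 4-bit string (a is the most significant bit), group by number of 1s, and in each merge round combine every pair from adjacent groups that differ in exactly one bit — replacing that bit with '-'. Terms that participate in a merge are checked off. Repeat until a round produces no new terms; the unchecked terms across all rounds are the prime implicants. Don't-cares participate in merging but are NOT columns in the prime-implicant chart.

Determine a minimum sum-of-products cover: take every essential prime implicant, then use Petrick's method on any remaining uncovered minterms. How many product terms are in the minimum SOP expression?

[col 0] 0000*, 0010*, 0011*, 0100*, 0101*, 0110*, 1000*, 1011*, 1100*, 1101*, 1110*, 1111*
[col 1] -000*, -011, -100*, -101*, -110*, 0-00*, 0-10*, 00-0*, 001-, 01-0*, 010-*, 1-00*, 1-11, 11-0*, 11-1*, 110-*, 111-*
[col 2] --00, -1-0, -10-, 0--0, 11--
Prime implicants: --00, -011, -1-0, -10-, 0--0, 001-, 1-11, 11--
PI chart (minterm → PIs covering it):
  2 | 0--0,001-
  3 | -011,001-
  4 | --00,-1-0,-10-,0--0
  6 | -1-0,0--0
  8 | --00  (sole → essential)
  12 | --00,-1-0,-10-,11--
  13 | -10-,11--
  14 | -1-0,11--
Essential prime implicants: --00
Petrick residual → -011, 0--0, 11--
Minimum SOP uses 4 PIs: c'd' + b'cd + a'd' + ab

4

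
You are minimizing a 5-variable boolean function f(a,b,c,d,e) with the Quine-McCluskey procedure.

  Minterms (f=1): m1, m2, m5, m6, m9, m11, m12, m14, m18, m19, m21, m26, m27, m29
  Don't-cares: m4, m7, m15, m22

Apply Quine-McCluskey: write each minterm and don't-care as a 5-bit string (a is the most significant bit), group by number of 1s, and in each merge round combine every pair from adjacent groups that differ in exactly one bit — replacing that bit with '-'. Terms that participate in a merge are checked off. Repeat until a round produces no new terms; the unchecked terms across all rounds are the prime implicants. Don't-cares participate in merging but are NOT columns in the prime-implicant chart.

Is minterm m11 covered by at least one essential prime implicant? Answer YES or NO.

NO

[col 0] 00001*, 00010*, 00100*, 00101*, 00110*, 00111*, 01001*, 01011*, 01100*, 01110*, 01111*, 10010*, 10011*, 10101*, 10110*, 11010*, 11011*, 11101*
[col 1] -0010*, -0101, -0110*, -1011, 0-001, 0-100*, 0-110*, 0-111*, 00-01, 00-10*, 001-0*, 001-1*, 0010-*, 0011-*, 01-11, 010-1, 011-0*, 0111-*, 1-010*, 1-011*, 1-101, 10-10*, 1001-*, 1101-*
[col 2] -0-10, 0-1-0, 0-11-, 001--, 1-01-
Prime implicants: -0-10, -0101, -1011, 0-001, 0-1-0, 0-11-, 00-01, 001--, 01-11, 010-1, 1-01-, 1-101
PI chart (minterm → PIs covering it):
  1 | 0-001,00-01
  2 | -0-10  (sole → essential)
  5 | -0101,00-01,001--
  6 | -0-10,0-1-0,0-11-,001--
  9 | 0-001,010-1
  11 | -1011,01-11,010-1
  12 | 0-1-0  (sole → essential)
  14 | 0-1-0,0-11-
  18 | -0-10,1-01-
  19 | 1-01-  (sole → essential)
  21 | -0101,1-101
  26 | 1-01-  (sole → essential)
  27 | -1011,1-01-
  29 | 1-101  (sole → essential)
Essential prime implicants: -0-10, 0-1-0, 1-01-, 1-101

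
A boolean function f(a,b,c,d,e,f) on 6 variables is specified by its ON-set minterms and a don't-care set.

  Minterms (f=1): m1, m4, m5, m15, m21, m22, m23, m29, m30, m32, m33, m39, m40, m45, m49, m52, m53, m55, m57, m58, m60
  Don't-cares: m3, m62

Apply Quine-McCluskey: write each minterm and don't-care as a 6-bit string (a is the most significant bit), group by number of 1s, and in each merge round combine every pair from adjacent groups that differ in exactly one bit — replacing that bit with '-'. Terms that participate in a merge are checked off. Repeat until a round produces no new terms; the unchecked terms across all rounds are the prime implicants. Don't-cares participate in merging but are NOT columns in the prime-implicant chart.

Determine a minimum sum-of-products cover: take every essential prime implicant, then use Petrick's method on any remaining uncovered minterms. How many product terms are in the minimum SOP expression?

12

Round 0: 000001✓ 000011✓ 000100✓ 000101✓ 001111 010101✓ 010110✓ 010111✓ 011101✓ 011110✓ 100000✓ 100001✓ 100111✓ 101000✓ 101101 110001✓ 110100✓ 110101✓ 110111✓ 111001✓ 111010✓ 111100✓ 111110✓
Round 1: -00001 -10101✓ -10111✓ -11110 0-0101 000-01 0000-1 00010- 01-101 01-110 0101-1✓ 01011- 1-0001 1-0111 10-000 10000- 11-001 11-100 110-01 1101-1✓ 11010- 111-10 1111-0
Round 2: -101-1
PIs = {-00001, -101-1, -11110, 0-0101, 000-01, 0000-1, 00010-, 001111, 01-101, 01-110, 01011-, 1-0001, 1-0111, 10-000, 10000-, 101101, 11-001, 11-100, 110-01, 11010-, 111-10, 1111-0}
Coverage chart:
  m1: -00001,000-01,0000-1
  m4: 00010- ←essential
  m5: 0-0101,000-01,00010-
  m15: 001111 ←essential
  m21: -101-1,0-0101,01-101
  m22: 01-110,01011-
  m23: -101-1,01011-
  m29: 01-101 ←essential
  m30: -11110,01-110
  m32: 10-000,10000-
  m33: -00001,1-0001,10000-
  m39: 1-0111 ←essential
  m40: 10-000 ←essential
  m45: 101101 ←essential
  m49: 1-0001,11-001,110-01
  m52: 11-100,11010-
  m53: -101-1,110-01,11010-
  m55: -101-1,1-0111
  m57: 11-001 ←essential
  m58: 111-10 ←essential
  m60: 11-100,1111-0
Essential: 00010-, 001111, 01-101, 1-0111, 10-000, 101101, 11-001, 111-10
Petrick residual → -00001, -101-1, 01-110, 11-100
Min cover (12 terms): b'c'd'e'f + bc'df + a'b'c'de' + a'b'cdef + a'bde'f + a'bdef' + ac'def + ab'd'e'f' + ab'cde'f + abd'e'f + abde'f' + abcef'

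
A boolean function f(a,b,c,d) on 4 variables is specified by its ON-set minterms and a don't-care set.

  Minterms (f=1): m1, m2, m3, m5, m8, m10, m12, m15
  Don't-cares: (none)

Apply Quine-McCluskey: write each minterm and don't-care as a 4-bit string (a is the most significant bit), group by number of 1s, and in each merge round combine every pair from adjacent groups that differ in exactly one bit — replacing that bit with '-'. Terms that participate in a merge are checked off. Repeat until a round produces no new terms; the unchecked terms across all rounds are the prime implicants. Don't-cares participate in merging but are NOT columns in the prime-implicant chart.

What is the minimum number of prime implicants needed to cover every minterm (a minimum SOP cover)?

5

[col 0] 0001*, 0010*, 0011*, 0101*, 1000*, 1010*, 1100*, 1111
[col 1] -010, 0-01, 00-1, 001-, 1-00, 10-0
Prime implicants: -010, 0-01, 00-1, 001-, 1-00, 10-0, 1111
PI chart (minterm → PIs covering it):
  1 | 0-01,00-1
  2 | -010,001-
  3 | 00-1,001-
  5 | 0-01  (sole → essential)
  8 | 1-00,10-0
  10 | -010,10-0
  12 | 1-00  (sole → essential)
  15 | 1111  (sole → essential)
Essential prime implicants: 0-01, 1-00, 1111
Petrick residual → -010, 00-1
Minimum SOP uses 5 PIs: b'cd' + a'c'd + a'b'd + ac'd' + abcd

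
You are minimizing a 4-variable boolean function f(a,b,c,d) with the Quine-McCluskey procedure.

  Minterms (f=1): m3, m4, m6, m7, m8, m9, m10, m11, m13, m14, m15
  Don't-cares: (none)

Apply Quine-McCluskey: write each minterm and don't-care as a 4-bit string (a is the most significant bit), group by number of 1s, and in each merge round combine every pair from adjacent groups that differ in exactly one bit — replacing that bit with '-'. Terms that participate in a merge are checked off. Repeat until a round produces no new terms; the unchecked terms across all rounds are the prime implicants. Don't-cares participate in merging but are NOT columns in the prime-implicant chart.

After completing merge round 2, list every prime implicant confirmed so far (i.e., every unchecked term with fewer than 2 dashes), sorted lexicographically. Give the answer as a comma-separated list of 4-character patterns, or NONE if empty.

Round 0: 0011✓ 0100✓ 0110✓ 0111✓ 1000✓ 1001✓ 1010✓ 1011✓ 1101✓ 1110✓ 1111✓
Round 1: -011✓ -110✓ -111✓ 0-11✓ 01-0 011-✓ 1-01✓ 1-10✓ 1-11✓ 10-0✓ 10-1✓ 100-✓ 101-✓ 11-1✓ 111-✓
Round 2: --11 -11- 1--1 1-1- 10--
PIs = {--11, -11-, 01-0, 1--1, 1-1-, 10--}

01-0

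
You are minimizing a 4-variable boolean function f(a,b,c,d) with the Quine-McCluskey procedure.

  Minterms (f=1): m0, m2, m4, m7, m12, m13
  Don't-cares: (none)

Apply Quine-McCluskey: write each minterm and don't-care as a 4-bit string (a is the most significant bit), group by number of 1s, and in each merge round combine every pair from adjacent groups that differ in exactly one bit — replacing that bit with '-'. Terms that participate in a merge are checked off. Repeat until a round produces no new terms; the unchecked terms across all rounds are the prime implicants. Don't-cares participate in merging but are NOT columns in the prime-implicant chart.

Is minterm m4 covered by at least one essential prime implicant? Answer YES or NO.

Round 0: 0000✓ 0010✓ 0100✓ 0111 1100✓ 1101✓
Round 1: -100 0-00 00-0 110-
PIs = {-100, 0-00, 00-0, 0111, 110-}
Coverage chart:
  m0: 0-00,00-0
  m2: 00-0 ←essential
  m4: -100,0-00
  m7: 0111 ←essential
  m12: -100,110-
  m13: 110- ←essential
Essential: 00-0, 0111, 110-

NO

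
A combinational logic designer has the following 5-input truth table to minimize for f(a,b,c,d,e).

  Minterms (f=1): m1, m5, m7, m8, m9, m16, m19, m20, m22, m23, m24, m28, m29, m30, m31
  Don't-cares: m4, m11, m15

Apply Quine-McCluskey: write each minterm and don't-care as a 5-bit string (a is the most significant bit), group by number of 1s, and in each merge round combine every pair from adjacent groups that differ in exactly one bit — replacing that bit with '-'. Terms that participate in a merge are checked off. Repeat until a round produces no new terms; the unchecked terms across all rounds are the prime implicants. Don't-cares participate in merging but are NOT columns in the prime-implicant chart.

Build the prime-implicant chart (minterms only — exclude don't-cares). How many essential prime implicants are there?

Round 0: 00001✓ 00100✓ 00101✓ 00111✓ 01000✓ 01001✓ 01011✓ 01111✓ 10000✓ 10011✓ 10100✓ 10110✓ 10111✓ 11000✓ 11100✓ 11101✓ 11110✓ 11111✓
Round 1: -0100 -0111✓ -1000 -1111✓ 0-001 0-111✓ 00-01 001-1 0010- 01-11 010-1 0100- 1-000✓ 1-100✓ 1-110✓ 1-111✓ 10-00✓ 10-11 101-0✓ 1011-✓ 11-00✓ 111-0✓ 111-1✓ 1110-✓ 1111-✓
Round 2: --111 1--00 1-1-0 1-11- 111--
PIs = {--111, -0100, -1000, 0-001, 00-01, 001-1, 0010-, 01-11, 010-1, 0100-, 1--00, 1-1-0, 1-11-, 10-11, 111--}
Coverage chart:
  m1: 0-001,00-01
  m5: 00-01,001-1,0010-
  m7: --111,001-1
  m8: -1000,0100-
  m9: 0-001,010-1,0100-
  m16: 1--00 ←essential
  m19: 10-11 ←essential
  m20: -0100,1--00,1-1-0
  m22: 1-1-0,1-11-
  m23: --111,1-11-,10-11
  m24: -1000,1--00
  m28: 1--00,1-1-0,111--
  m29: 111-- ←essential
  m30: 1-1-0,1-11-,111--
  m31: --111,1-11-,111--
Essential: 1--00, 10-11, 111--

3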